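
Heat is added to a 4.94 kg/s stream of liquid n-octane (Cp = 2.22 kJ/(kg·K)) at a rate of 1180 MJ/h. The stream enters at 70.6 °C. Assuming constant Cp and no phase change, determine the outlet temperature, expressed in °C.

Q = 1180 MJ/h = 327.78 kJ/s
ΔT = Q/(ṁ·Cp) = 327.78/(4.94×2.22) = 29.888 K
T_out = 70.6 + 29.888 = 100.49 °C

T_out = 100 °C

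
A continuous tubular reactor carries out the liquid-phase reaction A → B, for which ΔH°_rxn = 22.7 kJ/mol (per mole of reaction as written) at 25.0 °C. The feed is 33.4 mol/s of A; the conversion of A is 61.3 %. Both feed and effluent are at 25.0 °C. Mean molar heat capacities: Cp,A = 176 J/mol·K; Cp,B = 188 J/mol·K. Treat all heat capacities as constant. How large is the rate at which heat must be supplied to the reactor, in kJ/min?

Q_in = 27900 kJ/min

Extent of reaction ξ = 0.613 × 33.4 = 20.474 mol/s
Reaction term: ξ·ΔH°_rxn = 20.474 × 22.7 = 464.76 kJ/s
Q = ΔH = 464.76 kJ/s = 464.76 kW
Heat supplied = 27886 kJ/min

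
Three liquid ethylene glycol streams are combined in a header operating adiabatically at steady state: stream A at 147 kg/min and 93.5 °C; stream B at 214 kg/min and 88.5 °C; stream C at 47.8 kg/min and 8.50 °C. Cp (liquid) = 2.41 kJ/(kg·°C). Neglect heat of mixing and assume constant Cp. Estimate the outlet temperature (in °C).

T_out = 80.9 °C

Energy balance with Q = 0: Σ ṁᵢCp,ᵢ(T_out − Tᵢ) = 0
Σ ṁᵢCp,ᵢTᵢ = 147×2.41×93.5 + 214×2.41×88.5 + 47.8×2.41×8.50 = 79746
Σ ṁᵢCp,ᵢ = 147×2.41 + 214×2.41 + 47.8×2.41 = 985.21
T_out = 79746 / 985.21 = 80.944 °C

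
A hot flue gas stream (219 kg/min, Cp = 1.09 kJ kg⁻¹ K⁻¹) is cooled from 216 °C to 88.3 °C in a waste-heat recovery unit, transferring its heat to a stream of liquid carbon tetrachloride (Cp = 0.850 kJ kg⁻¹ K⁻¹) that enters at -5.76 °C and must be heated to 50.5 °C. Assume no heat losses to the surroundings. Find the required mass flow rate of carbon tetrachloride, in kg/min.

ṁ_c = 637 kg/min

Heat released by hot stream: Q = 219 × 1.09 × (216 − 88.3) = 30483 kJ/min
Energy balance on cold side (adiabatic exchanger): Q = ṁ_c·Cp_c·(T_c,out − T_c,in)
ṁ_c = 30483 / [0.850 × (50.5 − -5.76)] = 637.45 kg/min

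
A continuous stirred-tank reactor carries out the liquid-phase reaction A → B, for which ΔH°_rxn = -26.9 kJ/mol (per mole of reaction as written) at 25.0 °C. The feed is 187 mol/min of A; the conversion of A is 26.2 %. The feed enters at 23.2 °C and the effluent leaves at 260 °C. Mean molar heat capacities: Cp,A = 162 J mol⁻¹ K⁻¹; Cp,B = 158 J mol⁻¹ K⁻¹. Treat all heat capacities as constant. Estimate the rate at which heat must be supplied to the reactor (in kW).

Extent of reaction ξ = 0.262 × 187 = 48.994 mol/min
Reaction term: ξ·ΔH°_rxn = 48.994 × -26.9 = -1317.9 kJ/min
Sensible, feed 23.2→25 °C: 54.529 kJ/min
Outlet flows (mol/min): A 138.01, B 48.994
Sensible, products 25→260 °C: 7073 kJ/min
Q = ΔH = 5809.6 kJ/min = 96.827 kW
Heat supplied = 96.827 kW

Q_in = 96.8 kW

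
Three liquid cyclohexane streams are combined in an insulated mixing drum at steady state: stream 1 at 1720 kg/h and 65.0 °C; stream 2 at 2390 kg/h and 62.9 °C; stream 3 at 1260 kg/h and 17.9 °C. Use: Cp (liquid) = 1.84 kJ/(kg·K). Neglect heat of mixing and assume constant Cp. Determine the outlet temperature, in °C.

T_out = 53.0 °C

No heat crosses the boundary, so H_out = H_in.
Σ ṁᵢCp,ᵢTᵢ = 1720×1.84×65.0 + 2390×1.84×62.9 + 1260×1.84×17.9 = 523820
Σ ṁᵢCp,ᵢ = 1720×1.84 + 2390×1.84 + 1260×1.84 = 9880.8
T_out = 523820 / 9880.8 = 53.014 °C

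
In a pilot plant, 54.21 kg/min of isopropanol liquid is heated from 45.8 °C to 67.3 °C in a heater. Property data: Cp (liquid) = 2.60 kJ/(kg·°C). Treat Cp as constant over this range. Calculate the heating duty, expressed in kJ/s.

Q = ṁ·Cp·ΔT = 54.21 × 2.60 × (67.3 − 45.8) = 3030.3 kJ/min
Converting: 3030.3 / 60 s = 50.506 kW

Q = 50.5 kJ/s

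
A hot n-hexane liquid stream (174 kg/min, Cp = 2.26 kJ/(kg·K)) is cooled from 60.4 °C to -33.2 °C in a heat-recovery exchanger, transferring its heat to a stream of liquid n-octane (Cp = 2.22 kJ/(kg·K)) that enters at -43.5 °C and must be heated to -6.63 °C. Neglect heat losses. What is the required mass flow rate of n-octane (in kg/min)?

Heat released by hot stream: Q = 174 × 2.26 × (60.4 − -33.2) = 36807 kJ/min
Energy balance on cold side (adiabatic exchanger): Q = ṁ_c·Cp_c·(T_c,out − T_c,in)
ṁ_c = 36807 / [2.22 × (-6.63 − -43.5)] = 449.68 kg/min

ṁ_c = 450 kg/min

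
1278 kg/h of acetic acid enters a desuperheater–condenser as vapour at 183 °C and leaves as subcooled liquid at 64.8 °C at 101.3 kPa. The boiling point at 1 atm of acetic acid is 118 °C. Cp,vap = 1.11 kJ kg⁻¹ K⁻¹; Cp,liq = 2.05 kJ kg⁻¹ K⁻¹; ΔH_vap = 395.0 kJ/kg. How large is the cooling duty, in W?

vapour 183→118 °C: -72.15 kJ/kg
condensation at 118 °C: -395 kJ/kg
liquid 118→64.8 °C: -109.06 kJ/kg
Δh = -72.15 + -395 + -109.06 = -576.21 kJ/kg
Q = ṁ·Δh = 1278 kg/h × -576.21 kJ/kg = -736400 kJ/h
|Q| = 204.55 kW = 204550 W

Q_c = 205000 W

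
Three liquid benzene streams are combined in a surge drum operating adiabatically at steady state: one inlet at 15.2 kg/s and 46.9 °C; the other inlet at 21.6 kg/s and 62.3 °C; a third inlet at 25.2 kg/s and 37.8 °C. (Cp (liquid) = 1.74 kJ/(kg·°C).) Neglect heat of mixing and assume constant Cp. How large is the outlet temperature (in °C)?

No heat crosses the boundary, so H_out = H_in.
T_out = Σ ṁᵢCp,ᵢTᵢ / Σ ṁᵢCp,ᵢ
      = 5239.3 / 107.88 = 48.566 °C

T_out = 48.6 °C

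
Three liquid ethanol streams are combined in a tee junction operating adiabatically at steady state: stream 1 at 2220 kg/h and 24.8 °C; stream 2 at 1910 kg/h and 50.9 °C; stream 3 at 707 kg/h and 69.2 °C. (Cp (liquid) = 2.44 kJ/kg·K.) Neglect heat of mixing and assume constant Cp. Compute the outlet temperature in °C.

Adiabatic, steady state ⇒ Σ ṁᵢCp,ᵢ(T_out − Tᵢ) = 0
Σ ṁᵢCp,ᵢTᵢ = 2220×2.44×24.8 + 1910×2.44×50.9 + 707×2.44×69.2 = 490930
Σ ṁᵢCp,ᵢ = 2220×2.44 + 1910×2.44 + 707×2.44 = 11802
T_out = 490930 / 11802 = 41.596 °C

T_out = 41.6 °C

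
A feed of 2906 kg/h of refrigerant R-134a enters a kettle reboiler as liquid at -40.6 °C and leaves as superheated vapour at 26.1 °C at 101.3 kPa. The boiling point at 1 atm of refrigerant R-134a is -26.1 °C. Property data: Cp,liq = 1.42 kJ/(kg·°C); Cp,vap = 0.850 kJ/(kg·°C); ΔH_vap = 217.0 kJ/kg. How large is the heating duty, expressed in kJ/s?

Q = 228 kJ/s

liquid -40.6→-26.1 °C: 20.59 kJ/kg
vaporisation at -26.1 °C: 217 kJ/kg
vapour -26.1→26.1 °C: 44.37 kJ/kg
Δh = 20.59 + 217 + 44.37 = 281.96 kJ/kg
Q = ṁ·Δh = 2906 kg/h × 281.96 kJ/kg = 819380 kJ/h
|Q| = 227.6 kW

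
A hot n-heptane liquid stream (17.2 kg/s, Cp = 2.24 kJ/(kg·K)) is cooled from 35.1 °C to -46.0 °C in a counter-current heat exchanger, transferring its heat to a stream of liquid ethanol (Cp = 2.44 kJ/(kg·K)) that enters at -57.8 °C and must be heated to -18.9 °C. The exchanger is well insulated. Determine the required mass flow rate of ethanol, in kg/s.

ṁ_c = 32.9 kg/s

Heat released by hot stream: Q = 17.2 × 2.24 × (35.1 − -46.0) = 3124.6 kJ/s
Energy balance on cold side (adiabatic exchanger): Q = ṁ_c·Cp_c·(T_c,out − T_c,in)
ṁ_c = 3124.6 / [2.44 × (-18.9 − -57.8)] = 32.92 kg/s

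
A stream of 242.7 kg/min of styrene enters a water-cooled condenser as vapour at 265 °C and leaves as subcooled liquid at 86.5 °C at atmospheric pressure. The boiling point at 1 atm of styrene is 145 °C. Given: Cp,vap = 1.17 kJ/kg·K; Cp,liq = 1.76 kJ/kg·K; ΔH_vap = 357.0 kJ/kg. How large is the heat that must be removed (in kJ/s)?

vapour 265→145 °C: -140.4 kJ/kg
condensation at 145 °C: -357 kJ/kg
liquid 145→86.5 °C: -102.96 kJ/kg
Δh = -140.4 + -357 + -102.96 = -600.36 kJ/kg
Q = ṁ·Δh = 242.7 kg/min × -600.36 kJ/kg = -145710 kJ/min
|Q| = 2428.5 kW

Q_c = 2430 kJ/s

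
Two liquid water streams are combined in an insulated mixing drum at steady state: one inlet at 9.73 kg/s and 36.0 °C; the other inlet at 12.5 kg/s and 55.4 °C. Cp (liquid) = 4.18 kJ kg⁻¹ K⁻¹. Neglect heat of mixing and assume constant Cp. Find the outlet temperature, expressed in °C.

T_out = 46.9 °C

Energy balance with Q = 0: Σ ṁᵢCp,ᵢ(T_out − Tᵢ) = 0
Σ ṁᵢCp,ᵢTᵢ = 9.73×4.18×36.0 + 12.5×4.18×55.4 = 4358.8
Σ ṁᵢCp,ᵢ = 9.73×4.18 + 12.5×4.18 = 92.921
T_out = 4358.8 / 92.921 = 46.909 °C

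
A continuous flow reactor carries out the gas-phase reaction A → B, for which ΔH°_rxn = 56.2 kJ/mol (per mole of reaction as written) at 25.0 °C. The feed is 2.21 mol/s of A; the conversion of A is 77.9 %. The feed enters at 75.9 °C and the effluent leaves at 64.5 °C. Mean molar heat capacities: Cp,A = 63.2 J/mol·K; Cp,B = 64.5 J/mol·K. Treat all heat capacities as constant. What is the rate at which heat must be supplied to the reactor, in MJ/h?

Q_in = 343 MJ/h

Extent of reaction ξ = 0.779 × 2.21 = 1.7216 mol/s
Reaction term: ξ·ΔH°_rxn = 1.7216 × 56.2 = 96.753 kJ/s
Sensible, feed 75.9→25 °C: -7.1093 kJ/s
Outlet flows (mol/s): A 0.48841, B 1.7216
Sensible, products 25→64.5 °C: 5.6054 kJ/s
Q = ΔH = 95.25 kJ/s = 95.25 kW
Heat supplied = 342.9 MJ/h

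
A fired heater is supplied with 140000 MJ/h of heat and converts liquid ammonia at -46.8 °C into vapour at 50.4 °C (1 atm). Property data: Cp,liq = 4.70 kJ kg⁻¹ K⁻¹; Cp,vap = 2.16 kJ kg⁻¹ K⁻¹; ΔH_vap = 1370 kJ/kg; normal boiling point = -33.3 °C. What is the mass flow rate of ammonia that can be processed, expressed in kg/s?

ṁ = 24.1 kg/s

Δh = 4.70×(-33.3−-46.8) + 1370 + 2.16×(50.4−-33.3) = 1614.2 kJ/kg
Q = 140000 MJ/h = 38889 kJ/s = 38889 kJ/s
ṁ = Q/Δh = 38889 / 1614.2 = 24.091 kg/s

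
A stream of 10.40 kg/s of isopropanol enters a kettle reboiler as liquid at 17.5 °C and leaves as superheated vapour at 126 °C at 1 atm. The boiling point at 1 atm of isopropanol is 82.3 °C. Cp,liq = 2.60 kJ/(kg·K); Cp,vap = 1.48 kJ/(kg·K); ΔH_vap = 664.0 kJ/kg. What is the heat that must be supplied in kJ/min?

liquid 17.5→82.3 °C: 168.48 kJ/kg
vaporisation at 82.3 °C: 664 kJ/kg
vapour 82.3→126 °C: 64.676 kJ/kg
Δh = 168.48 + 664 + 64.676 = 897.16 kJ/kg
Q = ṁ·Δh = 10.40 kg/s × 897.16 kJ/kg = 9330.4 kJ/s
|Q| = 9330.4 kW = 559830 kJ/min

Q = 560000 kJ/min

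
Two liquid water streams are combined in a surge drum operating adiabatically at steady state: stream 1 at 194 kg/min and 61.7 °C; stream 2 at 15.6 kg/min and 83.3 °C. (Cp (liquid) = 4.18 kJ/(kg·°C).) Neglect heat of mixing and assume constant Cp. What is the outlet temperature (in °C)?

T_out = 63.3 °C

No heat crosses the boundary, so H_out = H_in.
T_out = Σ ṁᵢCp,ᵢTᵢ / Σ ṁᵢCp,ᵢ
      = 55466 / 876.13 = 63.308 °C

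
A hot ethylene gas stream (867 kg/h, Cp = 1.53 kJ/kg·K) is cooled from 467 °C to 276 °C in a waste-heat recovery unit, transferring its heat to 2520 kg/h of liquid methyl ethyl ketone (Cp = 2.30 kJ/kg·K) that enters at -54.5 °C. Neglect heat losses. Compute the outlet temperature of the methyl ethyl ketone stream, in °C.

Heat released by hot stream: Q = 867 × 1.53 × (467 − 276) = 253360 kJ/h
Energy balance on cold side (adiabatic exchanger): Q = ṁ_c·Cp_c·(T_c,out − T_c,in)
T_c,out = -54.5 + 253360/(2520 × 2.30) = -10.787 °C

T_c,out = -10.8 °C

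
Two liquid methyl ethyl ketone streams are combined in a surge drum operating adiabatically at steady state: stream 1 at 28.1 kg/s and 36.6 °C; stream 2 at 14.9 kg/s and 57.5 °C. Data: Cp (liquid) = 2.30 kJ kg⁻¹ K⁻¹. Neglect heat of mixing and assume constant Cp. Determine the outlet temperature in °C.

T_out = 43.8 °C

Adiabatic, steady state ⇒ Σ ṁᵢCp,ᵢ(T_out − Tᵢ) = 0
T_out = Σ ṁᵢCp,ᵢTᵢ / Σ ṁᵢCp,ᵢ
      = 4336 / 98.9 = 43.842 °C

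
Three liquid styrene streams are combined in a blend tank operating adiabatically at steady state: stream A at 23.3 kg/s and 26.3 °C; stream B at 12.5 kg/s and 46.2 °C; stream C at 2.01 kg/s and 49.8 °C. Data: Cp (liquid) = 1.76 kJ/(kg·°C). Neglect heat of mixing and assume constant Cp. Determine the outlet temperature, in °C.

Adiabatic, steady state ⇒ Σ ṁᵢCp,ᵢ(T_out − Tᵢ) = 0
Σ ṁᵢCp,ᵢTᵢ = 23.3×1.76×26.3 + 12.5×1.76×46.2 + 2.01×1.76×49.8 = 2271.1
Σ ṁᵢCp,ᵢ = 23.3×1.76 + 12.5×1.76 + 2.01×1.76 = 66.546
T_out = 2271.1 / 66.546 = 34.128 °C

T_out = 34.1 °C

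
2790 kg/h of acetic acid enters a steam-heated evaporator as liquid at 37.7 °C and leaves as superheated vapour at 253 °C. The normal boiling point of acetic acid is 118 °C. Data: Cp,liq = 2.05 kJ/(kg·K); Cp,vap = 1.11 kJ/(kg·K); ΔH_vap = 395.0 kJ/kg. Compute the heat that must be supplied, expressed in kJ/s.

liquid 37.7→118 °C: 164.61 kJ/kg
vaporisation at 118 °C: 395 kJ/kg
vapour 118→253 °C: 149.85 kJ/kg
Δh = 164.61 + 395 + 149.85 = 709.47 kJ/kg
Q = ṁ·Δh = 2790 kg/h × 709.47 kJ/kg = 1.9794e+06 kJ/h
|Q| = 549.84 kW

Q = 550 kJ/s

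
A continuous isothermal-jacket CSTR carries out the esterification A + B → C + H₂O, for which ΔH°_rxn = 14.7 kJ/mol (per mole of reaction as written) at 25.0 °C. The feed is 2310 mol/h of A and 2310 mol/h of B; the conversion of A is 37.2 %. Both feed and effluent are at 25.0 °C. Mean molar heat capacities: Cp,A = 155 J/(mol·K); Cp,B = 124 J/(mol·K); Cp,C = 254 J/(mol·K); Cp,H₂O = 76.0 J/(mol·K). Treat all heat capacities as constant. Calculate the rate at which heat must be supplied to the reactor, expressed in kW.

Q_in = 3.51 kW

Extent of reaction ξ = 0.372 × 2310 = 859.32 mol/h
Reaction term: ξ·ΔH°_rxn = 859.32 × 14.7 = 12632 kJ/h
Q = ΔH = 12632 kJ/h = 3.5089 kW
Heat supplied = 3.5089 kW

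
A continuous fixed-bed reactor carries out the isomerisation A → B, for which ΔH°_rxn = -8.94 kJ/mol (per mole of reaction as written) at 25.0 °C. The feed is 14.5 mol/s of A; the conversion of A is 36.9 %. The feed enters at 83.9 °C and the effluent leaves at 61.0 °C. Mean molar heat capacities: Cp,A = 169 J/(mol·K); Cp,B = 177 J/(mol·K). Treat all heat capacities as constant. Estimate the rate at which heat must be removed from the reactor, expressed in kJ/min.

Extent of reaction ξ = 0.369 × 14.5 = 5.3505 mol/s
Reaction term: ξ·ΔH°_rxn = 5.3505 × -8.94 = -47.833 kJ/s
Sensible, feed 83.9→25 °C: -144.33 kJ/s
Outlet flows (mol/s): A 9.1495, B 5.3505
Sensible, products 25→61.0 °C: 89.759 kJ/s
Q = ΔH = -102.41 kJ/s = -102.41 kW
Heat removed = 6144.5 kJ/min

Q_out = 6140 kJ/min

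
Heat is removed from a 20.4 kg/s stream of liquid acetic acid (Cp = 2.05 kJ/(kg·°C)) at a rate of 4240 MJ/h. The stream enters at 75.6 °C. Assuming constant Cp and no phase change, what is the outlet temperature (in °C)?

T_out = 47.4 °C

Q = 4240 MJ/h = 1177.8 kJ/s
ΔT = Q/(ṁ·Cp) = 1177.8/(20.4×2.05) = 28.163 K
T_out = 75.6 − 28.163 = 47.437 °C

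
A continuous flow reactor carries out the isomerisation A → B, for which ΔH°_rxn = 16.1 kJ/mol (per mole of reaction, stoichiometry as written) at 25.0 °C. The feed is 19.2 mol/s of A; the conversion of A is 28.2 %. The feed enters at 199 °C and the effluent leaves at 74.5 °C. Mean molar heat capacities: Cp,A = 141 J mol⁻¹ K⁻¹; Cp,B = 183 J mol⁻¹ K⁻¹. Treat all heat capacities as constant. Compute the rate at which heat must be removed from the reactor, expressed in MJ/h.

Extent of reaction ξ = 0.282 × 19.2 = 5.4144 mol/s
Reaction term: ξ·ΔH°_rxn = 5.4144 × 16.1 = 87.172 kJ/s
Sensible, feed 199→25 °C: -471.05 kJ/s
Outlet flows (mol/s): A 13.786, B 5.4144
Sensible, products 25→74.5 °C: 145.26 kJ/s
Q = ΔH = -238.62 kJ/s = -238.62 kW
Heat removed = 859.02 MJ/h

Q_out = 859 MJ/h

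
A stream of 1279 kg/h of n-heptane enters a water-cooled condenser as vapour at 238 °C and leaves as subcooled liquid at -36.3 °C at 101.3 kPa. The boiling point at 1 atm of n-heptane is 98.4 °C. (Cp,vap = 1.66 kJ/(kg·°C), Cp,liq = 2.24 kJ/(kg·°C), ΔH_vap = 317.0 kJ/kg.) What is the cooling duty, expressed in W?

Q_c = 302000 W

vapour 238→98.4 °C: -231.74 kJ/kg
condensation at 98.4 °C: -317 kJ/kg
liquid 98.4→-36.3 °C: -301.73 kJ/kg
Δh = -231.74 + -317 + -301.73 = -850.46 kJ/kg
Q = ṁ·Δh = 1279 kg/h × -850.46 kJ/kg = -1.0877e+06 kJ/h
|Q| = 302.15 kW = 302150 W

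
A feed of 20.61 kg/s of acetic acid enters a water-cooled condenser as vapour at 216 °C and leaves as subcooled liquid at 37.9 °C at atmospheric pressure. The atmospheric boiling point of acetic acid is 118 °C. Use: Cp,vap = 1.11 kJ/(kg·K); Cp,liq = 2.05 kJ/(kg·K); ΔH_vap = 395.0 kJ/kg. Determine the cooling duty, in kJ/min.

vapour 216→118 °C: -108.78 kJ/kg
condensation at 118 °C: -395 kJ/kg
liquid 118→37.9 °C: -164.2 kJ/kg
Δh = -108.78 + -395 + -164.2 = -667.99 kJ/kg
Q = ṁ·Δh = 20.61 kg/s × -667.99 kJ/kg = -13767 kJ/s
|Q| = 13767 kW = 826030 kJ/min

Q_c = 826000 kJ/min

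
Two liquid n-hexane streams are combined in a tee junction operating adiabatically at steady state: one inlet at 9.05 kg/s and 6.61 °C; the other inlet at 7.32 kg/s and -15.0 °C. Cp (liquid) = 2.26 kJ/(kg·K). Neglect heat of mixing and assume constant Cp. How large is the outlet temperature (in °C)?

T_out = -3.05 °C

Energy balance with Q = 0: Σ ṁᵢCp,ᵢ(T_out − Tᵢ) = 0
T_out = Σ ṁᵢCp,ᵢTᵢ / Σ ṁᵢCp,ᵢ
      = -112.95 / 36.996 = -3.0531 °C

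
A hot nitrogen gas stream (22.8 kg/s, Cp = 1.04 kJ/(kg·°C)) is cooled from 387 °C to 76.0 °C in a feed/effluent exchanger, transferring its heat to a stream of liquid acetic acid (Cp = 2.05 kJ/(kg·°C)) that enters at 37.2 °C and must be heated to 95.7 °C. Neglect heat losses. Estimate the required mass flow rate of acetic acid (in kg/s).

Heat released by hot stream: Q = 22.8 × 1.04 × (387 − 76.0) = 7374.4 kJ/s
Energy balance on cold side (adiabatic exchanger): Q = ṁ_c·Cp_c·(T_c,out − T_c,in)
ṁ_c = 7374.4 / [2.05 × (95.7 − 37.2)] = 61.492 kg/s

ṁ_c = 61.5 kg/s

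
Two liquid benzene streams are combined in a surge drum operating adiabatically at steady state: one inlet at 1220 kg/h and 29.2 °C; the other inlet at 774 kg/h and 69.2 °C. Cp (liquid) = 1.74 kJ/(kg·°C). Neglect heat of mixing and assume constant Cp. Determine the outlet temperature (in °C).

Adiabatic, steady state ⇒ Σ ṁᵢCp,ᵢ(T_out − Tᵢ) = 0
T_out = Σ ṁᵢCp,ᵢTᵢ / Σ ṁᵢCp,ᵢ
      = 155180 / 3469.6 = 44.727 °C

T_out = 44.7 °C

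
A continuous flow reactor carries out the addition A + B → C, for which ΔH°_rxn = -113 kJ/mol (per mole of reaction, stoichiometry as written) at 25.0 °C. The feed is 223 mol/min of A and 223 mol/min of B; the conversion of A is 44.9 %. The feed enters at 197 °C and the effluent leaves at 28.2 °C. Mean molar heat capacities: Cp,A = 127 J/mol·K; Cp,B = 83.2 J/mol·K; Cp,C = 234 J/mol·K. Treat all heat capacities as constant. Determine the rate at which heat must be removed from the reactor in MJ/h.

Extent of reaction ξ = 0.449 × 223 = 100.13 mol/min
Reaction term: ξ·ΔH°_rxn = 100.13 × -113 = -11314 kJ/min
Sensible, feed 197→25 °C: -8062.4 kJ/min
Outlet flows (mol/min): A 122.87, B 122.87, C 100.13
Sensible, products 25→28.2 °C: 157.62 kJ/min
Q = ΔH = -19219 kJ/min = -320.32 kW
Heat removed = 1153.1 MJ/h

Q_out = 1150 MJ/h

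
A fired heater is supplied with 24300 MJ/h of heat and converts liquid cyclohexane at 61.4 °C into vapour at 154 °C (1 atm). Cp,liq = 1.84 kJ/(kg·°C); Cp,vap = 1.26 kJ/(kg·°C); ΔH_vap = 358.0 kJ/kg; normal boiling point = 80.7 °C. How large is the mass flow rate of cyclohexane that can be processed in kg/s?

Δh = 1.84×(80.7−61.4) + 358.0 + 1.26×(154−80.7) = 485.87 kJ/kg
Q = 24300 MJ/h = 6750 kJ/s = 6750 kJ/s
ṁ = Q/Δh = 6750 / 485.87 = 13.893 kg/s

ṁ = 13.9 kg/s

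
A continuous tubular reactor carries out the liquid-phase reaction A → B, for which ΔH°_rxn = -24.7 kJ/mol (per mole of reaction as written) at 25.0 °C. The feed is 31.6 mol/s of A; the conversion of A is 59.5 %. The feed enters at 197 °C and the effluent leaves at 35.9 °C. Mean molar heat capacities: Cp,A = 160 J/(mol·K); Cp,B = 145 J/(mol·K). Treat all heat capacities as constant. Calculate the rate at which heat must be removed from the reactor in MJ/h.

Q_out = 4620 MJ/h

Extent of reaction ξ = 0.595 × 31.6 = 18.802 mol/s
Reaction term: ξ·ΔH°_rxn = 18.802 × -24.7 = -464.41 kJ/s
Sensible, feed 197→25 °C: -869.63 kJ/s
Outlet flows (mol/s): A 12.798, B 18.802
Sensible, products 25→35.9 °C: 52.036 kJ/s
Q = ΔH = -1282 kJ/s = -1282 kW
Heat removed = 4615.2 MJ/h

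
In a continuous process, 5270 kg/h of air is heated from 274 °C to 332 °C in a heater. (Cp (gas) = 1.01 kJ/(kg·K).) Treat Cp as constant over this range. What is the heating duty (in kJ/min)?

Q = 5150 kJ/min

Q = ṁ·Cp·ΔT = 5270 × 1.01 × (332 − 274) = 308720 kJ/h
Converting: 308720 / 3600 s = 85.755 kW
Heating duty = 5145.3 kJ/min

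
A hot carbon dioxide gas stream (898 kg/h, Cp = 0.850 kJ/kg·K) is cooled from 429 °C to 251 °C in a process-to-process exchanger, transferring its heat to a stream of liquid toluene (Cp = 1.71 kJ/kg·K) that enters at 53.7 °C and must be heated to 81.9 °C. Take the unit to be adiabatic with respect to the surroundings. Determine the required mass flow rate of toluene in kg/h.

ṁ_c = 2820 kg/h

Heat released by hot stream: Q = 898 × 0.850 × (429 − 251) = 135870 kJ/h
Energy balance on cold side (adiabatic exchanger): Q = ṁ_c·Cp_c·(T_c,out − T_c,in)
ṁ_c = 135870 / [1.71 × (81.9 − 53.7)] = 2817.5 kg/h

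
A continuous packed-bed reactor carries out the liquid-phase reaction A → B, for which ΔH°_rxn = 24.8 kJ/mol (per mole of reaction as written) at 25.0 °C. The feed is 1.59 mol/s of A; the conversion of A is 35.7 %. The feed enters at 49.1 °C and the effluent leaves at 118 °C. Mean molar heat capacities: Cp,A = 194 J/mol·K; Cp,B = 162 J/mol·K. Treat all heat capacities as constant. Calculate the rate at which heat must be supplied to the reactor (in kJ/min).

Extent of reaction ξ = 0.357 × 1.59 = 0.56763 mol/s
Reaction term: ξ·ΔH°_rxn = 0.56763 × 24.8 = 14.077 kJ/s
Sensible, feed 49.1→25 °C: -7.4339 kJ/s
Outlet flows (mol/s): A 1.0224, B 0.56763
Sensible, products 25→118 °C: 26.998 kJ/s
Q = ΔH = 33.641 kJ/s = 33.641 kW
Heat supplied = 2018.5 kJ/min

Q_in = 2020 kJ/min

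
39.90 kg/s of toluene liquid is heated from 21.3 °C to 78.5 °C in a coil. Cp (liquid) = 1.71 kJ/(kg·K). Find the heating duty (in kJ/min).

Q = ṁ·Cp·ΔT = 39.90 × 1.71 × (78.5 − 21.3) = 3902.7 kJ/s
Heating duty = 234160 kJ/min

Q = 234000 kJ/min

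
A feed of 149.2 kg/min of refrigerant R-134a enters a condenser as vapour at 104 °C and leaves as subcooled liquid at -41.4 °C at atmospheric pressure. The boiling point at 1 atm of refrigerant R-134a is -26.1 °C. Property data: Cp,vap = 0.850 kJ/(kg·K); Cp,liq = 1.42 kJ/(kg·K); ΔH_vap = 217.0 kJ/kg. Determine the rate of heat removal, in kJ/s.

vapour 104→-26.1 °C: -110.58 kJ/kg
condensation at -26.1 °C: -217 kJ/kg
liquid -26.1→-41.4 °C: -21.726 kJ/kg
Δh = -110.58 + -217 + -21.726 = -349.31 kJ/kg
Q = ṁ·Δh = 149.2 kg/min × -349.31 kJ/kg = -52117 kJ/min
|Q| = 868.62 kW

Q_c = 869 kJ/s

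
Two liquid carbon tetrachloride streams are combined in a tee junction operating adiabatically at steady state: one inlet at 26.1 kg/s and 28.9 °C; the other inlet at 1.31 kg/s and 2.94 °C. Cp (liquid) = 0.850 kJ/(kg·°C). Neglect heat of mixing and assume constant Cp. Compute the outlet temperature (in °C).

T_out = 27.7 °C

No heat crosses the boundary, so H_out = H_in.
T_out = Σ ṁᵢCp,ᵢTᵢ / Σ ṁᵢCp,ᵢ
      = 644.42 / 23.299 = 27.659 °C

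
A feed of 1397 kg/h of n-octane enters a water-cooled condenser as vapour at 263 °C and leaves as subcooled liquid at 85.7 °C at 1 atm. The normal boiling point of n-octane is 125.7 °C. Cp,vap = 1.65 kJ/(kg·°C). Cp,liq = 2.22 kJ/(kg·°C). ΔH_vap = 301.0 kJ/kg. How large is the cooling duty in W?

vapour 263→125.7 °C: -226.55 kJ/kg
condensation at 125.7 °C: -301 kJ/kg
liquid 125.7→85.7 °C: -88.8 kJ/kg
Δh = -226.55 + -301 + -88.8 = -616.35 kJ/kg
Q = ṁ·Δh = 1397 kg/h × -616.35 kJ/kg = -861030 kJ/h
|Q| = 239.18 kW = 239180 W

Q_c = 239000 W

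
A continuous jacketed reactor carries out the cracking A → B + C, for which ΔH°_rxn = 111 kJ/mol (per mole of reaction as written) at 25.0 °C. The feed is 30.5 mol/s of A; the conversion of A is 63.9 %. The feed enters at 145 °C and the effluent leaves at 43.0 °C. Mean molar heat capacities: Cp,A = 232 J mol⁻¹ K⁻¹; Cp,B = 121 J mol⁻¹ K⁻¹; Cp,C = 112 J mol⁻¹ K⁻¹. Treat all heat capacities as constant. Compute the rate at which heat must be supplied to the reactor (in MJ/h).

Extent of reaction ξ = 0.639 × 30.5 = 19.489 mol/s
Reaction term: ξ·ΔH°_rxn = 19.489 × 111 = 2163.3 kJ/s
Sensible, feed 145→25 °C: -849.12 kJ/s
Outlet flows (mol/s): A 11.011, B 19.489, C 19.489
Sensible, products 25→43.0 °C: 127.72 kJ/s
Q = ΔH = 1441.9 kJ/s = 1441.9 kW
Heat supplied = 5191 MJ/h

Q_in = 5190 MJ/h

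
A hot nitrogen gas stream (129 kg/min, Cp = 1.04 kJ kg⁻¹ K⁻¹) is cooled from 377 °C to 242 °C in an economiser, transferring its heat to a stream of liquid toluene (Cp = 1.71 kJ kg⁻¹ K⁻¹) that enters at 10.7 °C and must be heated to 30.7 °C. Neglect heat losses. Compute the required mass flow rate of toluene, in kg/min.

ṁ_c = 530 kg/min

Heat released by hot stream: Q = 129 × 1.04 × (377 − 242) = 18112 kJ/min
Energy balance on cold side (adiabatic exchanger): Q = ṁ_c·Cp_c·(T_c,out − T_c,in)
ṁ_c = 18112 / [1.71 × (30.7 − 10.7)] = 529.58 kg/min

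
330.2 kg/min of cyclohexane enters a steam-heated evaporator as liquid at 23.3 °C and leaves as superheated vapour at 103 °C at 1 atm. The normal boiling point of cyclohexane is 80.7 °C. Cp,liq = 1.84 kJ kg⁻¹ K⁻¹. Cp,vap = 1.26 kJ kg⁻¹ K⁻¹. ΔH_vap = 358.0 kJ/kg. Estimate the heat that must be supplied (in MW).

liquid 23.3→80.7 °C: 105.62 kJ/kg
vaporisation at 80.7 °C: 358 kJ/kg
vapour 80.7→103 °C: 28.098 kJ/kg
Δh = 105.62 + 358 + 28.098 = 491.71 kJ/kg
Q = ṁ·Δh = 330.2 kg/min × 491.71 kJ/kg = 162360 kJ/min
|Q| = 2706.1 kW = 2.7061 MW

Q = 2.71 MW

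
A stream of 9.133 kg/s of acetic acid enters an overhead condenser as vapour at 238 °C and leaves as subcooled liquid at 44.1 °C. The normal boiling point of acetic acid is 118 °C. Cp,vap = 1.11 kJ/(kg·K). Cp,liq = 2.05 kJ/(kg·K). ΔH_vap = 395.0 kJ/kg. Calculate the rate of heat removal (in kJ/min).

vapour 238→118 °C: -133.2 kJ/kg
condensation at 118 °C: -395 kJ/kg
liquid 118→44.1 °C: -151.5 kJ/kg
Δh = -133.2 + -395 + -151.5 = -679.7 kJ/kg
Q = ṁ·Δh = 9.133 kg/s × -679.7 kJ/kg = -6207.7 kJ/s
|Q| = 6207.7 kW = 372460 kJ/min

Q_c = 372000 kJ/min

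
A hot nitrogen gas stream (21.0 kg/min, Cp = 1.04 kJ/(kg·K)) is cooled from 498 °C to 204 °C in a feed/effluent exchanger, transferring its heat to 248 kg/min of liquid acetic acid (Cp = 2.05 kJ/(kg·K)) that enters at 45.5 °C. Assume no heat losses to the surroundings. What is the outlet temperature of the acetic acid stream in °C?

Heat released by hot stream: Q = 21.0 × 1.04 × (498 − 204) = 6421 kJ/min
Energy balance on cold side (adiabatic exchanger): Q = ṁ_c·Cp_c·(T_c,out − T_c,in)
T_c,out = 45.5 + 6421/(248 × 2.05) = 58.13 °C

T_c,out = 58.1 °C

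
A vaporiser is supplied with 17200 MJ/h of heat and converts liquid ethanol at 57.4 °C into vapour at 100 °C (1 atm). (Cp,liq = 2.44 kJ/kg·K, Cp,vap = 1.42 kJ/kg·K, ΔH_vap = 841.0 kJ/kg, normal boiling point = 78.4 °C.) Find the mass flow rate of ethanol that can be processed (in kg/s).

Δh = 2.44×(78.4−57.4) + 841.0 + 1.42×(100−78.4) = 922.91 kJ/kg
Q = 17200 MJ/h = 4777.8 kJ/s = 4777.8 kJ/s
ṁ = Q/Δh = 4777.8 / 922.91 = 5.1769 kg/s

ṁ = 5.18 kg/s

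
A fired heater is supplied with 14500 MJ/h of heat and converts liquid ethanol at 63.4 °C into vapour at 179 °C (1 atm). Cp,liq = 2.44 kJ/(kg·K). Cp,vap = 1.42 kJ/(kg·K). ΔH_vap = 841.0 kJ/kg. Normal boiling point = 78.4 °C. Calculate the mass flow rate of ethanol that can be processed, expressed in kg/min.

Δh = 2.44×(78.4−63.4) + 841.0 + 1.42×(179−78.4) = 1020.5 kJ/kg
Q = 14500 MJ/h = 4027.8 kJ/s = 241670 kJ/min
ṁ = Q/Δh = 241670 / 1020.5 = 236.82 kg/min

ṁ = 237 kg/min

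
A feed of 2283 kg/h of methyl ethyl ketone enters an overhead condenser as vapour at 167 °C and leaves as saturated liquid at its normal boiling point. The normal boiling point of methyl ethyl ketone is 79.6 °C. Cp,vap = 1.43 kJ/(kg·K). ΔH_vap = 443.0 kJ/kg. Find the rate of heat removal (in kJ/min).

Q_c = 21600 kJ/min

vapour 167→79.6 °C: -124.98 kJ/kg
condensation at 79.6 °C: -443 kJ/kg
Δh = -124.98 + -443 = -567.98 kJ/kg
Q = ṁ·Δh = 2283 kg/h × -567.98 kJ/kg = -1.2967e+06 kJ/h
|Q| = 360.2 kW = 21612 kJ/min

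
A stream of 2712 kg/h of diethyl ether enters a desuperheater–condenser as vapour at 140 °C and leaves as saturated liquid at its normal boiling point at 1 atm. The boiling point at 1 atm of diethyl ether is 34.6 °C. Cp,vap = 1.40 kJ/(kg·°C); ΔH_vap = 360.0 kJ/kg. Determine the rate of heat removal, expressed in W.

Q_c = 382000 W

vapour 140→34.6 °C: -147.56 kJ/kg
condensation at 34.6 °C: -360 kJ/kg
Δh = -147.56 + -360 = -507.56 kJ/kg
Q = ṁ·Δh = 2712 kg/h × -507.56 kJ/kg = -1.3765e+06 kJ/h
|Q| = 382.36 kW = 382360 W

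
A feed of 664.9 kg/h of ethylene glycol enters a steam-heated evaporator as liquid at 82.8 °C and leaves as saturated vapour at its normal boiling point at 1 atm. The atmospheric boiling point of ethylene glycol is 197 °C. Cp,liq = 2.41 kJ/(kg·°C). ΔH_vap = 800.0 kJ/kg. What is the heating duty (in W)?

liquid 82.8→197 °C: 275.22 kJ/kg
vaporisation at 197 °C: 800 kJ/kg
Δh = 275.22 + 800 = 1075.2 kJ/kg
Q = ṁ·Δh = 664.9 kg/h × 1075.2 kJ/kg = 714920 kJ/h
|Q| = 198.59 kW = 198590 W

Q = 199000 W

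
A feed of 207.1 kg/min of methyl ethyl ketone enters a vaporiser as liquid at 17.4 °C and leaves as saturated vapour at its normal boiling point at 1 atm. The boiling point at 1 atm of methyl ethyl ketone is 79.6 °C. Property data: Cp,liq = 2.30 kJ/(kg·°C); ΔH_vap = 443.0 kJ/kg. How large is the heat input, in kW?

Q = 2020 kW

liquid 17.4→79.6 °C: 143.06 kJ/kg
vaporisation at 79.6 °C: 443 kJ/kg
Δh = 143.06 + 443 = 586.06 kJ/kg
Q = ṁ·Δh = 207.1 kg/min × 586.06 kJ/kg = 121370 kJ/min
|Q| = 2022.9 kW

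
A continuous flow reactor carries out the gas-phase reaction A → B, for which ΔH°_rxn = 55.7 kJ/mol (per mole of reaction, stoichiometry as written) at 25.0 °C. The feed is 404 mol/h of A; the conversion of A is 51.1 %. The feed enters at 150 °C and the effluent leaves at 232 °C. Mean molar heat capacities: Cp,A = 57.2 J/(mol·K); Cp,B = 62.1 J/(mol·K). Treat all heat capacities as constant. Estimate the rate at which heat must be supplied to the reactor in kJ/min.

Extent of reaction ξ = 0.511 × 404 = 206.44 mol/h
Reaction term: ξ·ΔH°_rxn = 206.44 × 55.7 = 11499 kJ/h
Sensible, feed 150→25 °C: -2888.6 kJ/h
Outlet flows (mol/h): A 197.56, B 206.44
Sensible, products 25→232 °C: 4992.9 kJ/h
Q = ΔH = 13603 kJ/h = 3.7787 kW
Heat supplied = 226.72 kJ/min

Q_in = 227 kJ/min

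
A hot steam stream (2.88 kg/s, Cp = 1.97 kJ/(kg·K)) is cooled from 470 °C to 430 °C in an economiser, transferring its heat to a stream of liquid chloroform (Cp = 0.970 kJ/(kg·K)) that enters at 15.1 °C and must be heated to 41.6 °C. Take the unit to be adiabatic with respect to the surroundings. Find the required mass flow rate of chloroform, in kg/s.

ṁ_c = 8.83 kg/s

Heat released by hot stream: Q = 2.88 × 1.97 × (470 − 430) = 226.94 kJ/s
Energy balance on cold side (adiabatic exchanger): Q = ṁ_c·Cp_c·(T_c,out − T_c,in)
ṁ_c = 226.94 / [0.970 × (41.6 − 15.1)] = 8.8288 kg/s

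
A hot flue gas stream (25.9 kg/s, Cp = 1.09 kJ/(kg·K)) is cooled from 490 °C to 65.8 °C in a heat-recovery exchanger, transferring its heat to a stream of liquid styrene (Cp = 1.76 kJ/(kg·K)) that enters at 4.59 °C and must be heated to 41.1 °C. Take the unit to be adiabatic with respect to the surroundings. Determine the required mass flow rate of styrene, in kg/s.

ṁ_c = 186 kg/s

Heat released by hot stream: Q = 25.9 × 1.09 × (490 − 65.8) = 11976 kJ/s
Energy balance on cold side (adiabatic exchanger): Q = ṁ_c·Cp_c·(T_c,out − T_c,in)
ṁ_c = 11976 / [1.76 × (41.1 − 4.59)] = 186.37 kg/s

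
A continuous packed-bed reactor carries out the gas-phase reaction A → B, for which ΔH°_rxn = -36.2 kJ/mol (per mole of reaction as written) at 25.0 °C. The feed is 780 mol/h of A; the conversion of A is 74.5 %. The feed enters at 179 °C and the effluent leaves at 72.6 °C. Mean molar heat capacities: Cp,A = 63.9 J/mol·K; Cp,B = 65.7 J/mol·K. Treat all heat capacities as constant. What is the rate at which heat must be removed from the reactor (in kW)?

Q_out = 7.30 kW

Extent of reaction ξ = 0.745 × 780 = 581.1 mol/h
Reaction term: ξ·ΔH°_rxn = 581.1 × -36.2 = -21036 kJ/h
Sensible, feed 179→25 °C: -7675.7 kJ/h
Outlet flows (mol/h): A 198.9, B 581.1
Sensible, products 25→72.6 °C: 2422.3 kJ/h
Q = ΔH = -26289 kJ/h = -7.3026 kW
Heat removed = 7.3026 kW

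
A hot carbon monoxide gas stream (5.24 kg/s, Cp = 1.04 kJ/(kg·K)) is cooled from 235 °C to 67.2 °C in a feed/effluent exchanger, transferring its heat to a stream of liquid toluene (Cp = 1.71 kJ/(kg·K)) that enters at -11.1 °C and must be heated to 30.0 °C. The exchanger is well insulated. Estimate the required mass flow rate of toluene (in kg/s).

ṁ_c = 13.0 kg/s

Heat released by hot stream: Q = 5.24 × 1.04 × (235 − 67.2) = 914.44 kJ/s
Energy balance on cold side (adiabatic exchanger): Q = ṁ_c·Cp_c·(T_c,out − T_c,in)
ṁ_c = 914.44 / [1.71 × (30.0 − -11.1)] = 13.011 kg/s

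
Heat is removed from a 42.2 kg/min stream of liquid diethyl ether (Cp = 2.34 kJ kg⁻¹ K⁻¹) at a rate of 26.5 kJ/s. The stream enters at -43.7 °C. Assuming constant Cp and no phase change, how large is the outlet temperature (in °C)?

Q = 26.5 kJ/s = 1590 kJ/min
ΔT = Q/(ṁ·Cp) = 1590/(42.2×2.34) = 16.102 K
T_out = -43.7 − 16.102 = -59.802 °C

T_out = -59.8 °C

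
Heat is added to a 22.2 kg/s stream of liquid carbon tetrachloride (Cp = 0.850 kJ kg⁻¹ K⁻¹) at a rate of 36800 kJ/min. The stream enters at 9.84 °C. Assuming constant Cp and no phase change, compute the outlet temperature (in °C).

Q = 36800 kJ/min = 613.33 kJ/s
ΔT = Q/(ṁ·Cp) = 613.33/(22.2×0.850) = 32.503 K
T_out = 9.84 + 32.503 = 42.343 °C

T_out = 42.3 °C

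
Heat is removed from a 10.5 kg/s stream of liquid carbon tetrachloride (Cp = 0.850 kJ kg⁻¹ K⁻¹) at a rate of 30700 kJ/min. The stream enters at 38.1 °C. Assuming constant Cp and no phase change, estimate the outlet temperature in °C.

T_out = -19.2 °C

Q = 30700 kJ/min = 511.67 kJ/s
ΔT = Q/(ṁ·Cp) = 511.67/(10.5×0.850) = 57.33 K
T_out = 38.1 − 57.33 = -19.23 °C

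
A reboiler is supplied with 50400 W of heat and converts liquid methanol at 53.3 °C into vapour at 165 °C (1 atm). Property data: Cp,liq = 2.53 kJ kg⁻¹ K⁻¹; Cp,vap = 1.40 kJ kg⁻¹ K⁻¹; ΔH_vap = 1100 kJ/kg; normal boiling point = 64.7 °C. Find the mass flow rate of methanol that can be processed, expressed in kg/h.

ṁ = 143 kg/h

Δh = 2.53×(64.7−53.3) + 1100 + 1.40×(165−64.7) = 1269.3 kJ/kg
Q = 50400 W = 50.4 kJ/s = 181440 kJ/h
ṁ = Q/Δh = 181440 / 1269.3 = 142.95 kg/h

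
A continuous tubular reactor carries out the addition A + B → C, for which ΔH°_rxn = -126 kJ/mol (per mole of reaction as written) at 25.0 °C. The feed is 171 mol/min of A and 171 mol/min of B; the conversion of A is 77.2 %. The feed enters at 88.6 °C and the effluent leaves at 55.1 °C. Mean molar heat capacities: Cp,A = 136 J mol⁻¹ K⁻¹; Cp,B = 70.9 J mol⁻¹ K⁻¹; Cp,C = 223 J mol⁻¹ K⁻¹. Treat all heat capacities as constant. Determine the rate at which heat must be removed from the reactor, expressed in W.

Extent of reaction ξ = 0.772 × 171 = 132.01 mol/min
Reaction term: ξ·ΔH°_rxn = 132.01 × -126 = -16634 kJ/min
Sensible, feed 88.6→25 °C: -2250.2 kJ/min
Outlet flows (mol/min): A 38.988, B 38.988, C 132.01
Sensible, products 25→55.1 °C: 1128.9 kJ/min
Q = ΔH = -17755 kJ/min = -295.91 kW
Heat removed = 295910 W

Q_out = 296000 W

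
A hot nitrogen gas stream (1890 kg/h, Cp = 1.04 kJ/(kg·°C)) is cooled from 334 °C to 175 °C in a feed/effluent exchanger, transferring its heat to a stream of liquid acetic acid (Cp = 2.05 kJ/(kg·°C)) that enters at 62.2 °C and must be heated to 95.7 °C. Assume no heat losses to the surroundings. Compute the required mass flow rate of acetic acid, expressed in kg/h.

Heat released by hot stream: Q = 1890 × 1.04 × (334 − 175) = 312530 kJ/h
Energy balance on cold side (adiabatic exchanger): Q = ṁ_c·Cp_c·(T_c,out − T_c,in)
ṁ_c = 312530 / [2.05 × (95.7 − 62.2)] = 4550.9 kg/h

ṁ_c = 4550 kg/h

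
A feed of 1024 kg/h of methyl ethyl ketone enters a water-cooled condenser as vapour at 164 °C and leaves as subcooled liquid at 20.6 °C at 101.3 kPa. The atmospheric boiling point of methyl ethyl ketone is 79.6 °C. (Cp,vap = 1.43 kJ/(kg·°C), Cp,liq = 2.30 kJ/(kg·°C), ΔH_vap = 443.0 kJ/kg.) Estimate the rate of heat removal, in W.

vapour 164→79.6 °C: -120.69 kJ/kg
condensation at 79.6 °C: -443 kJ/kg
liquid 79.6→20.6 °C: -135.7 kJ/kg
Δh = -120.69 + -443 + -135.7 = -699.39 kJ/kg
Q = ṁ·Δh = 1024 kg/h × -699.39 kJ/kg = -716180 kJ/h
|Q| = 198.94 kW = 198940 W

Q_c = 199000 W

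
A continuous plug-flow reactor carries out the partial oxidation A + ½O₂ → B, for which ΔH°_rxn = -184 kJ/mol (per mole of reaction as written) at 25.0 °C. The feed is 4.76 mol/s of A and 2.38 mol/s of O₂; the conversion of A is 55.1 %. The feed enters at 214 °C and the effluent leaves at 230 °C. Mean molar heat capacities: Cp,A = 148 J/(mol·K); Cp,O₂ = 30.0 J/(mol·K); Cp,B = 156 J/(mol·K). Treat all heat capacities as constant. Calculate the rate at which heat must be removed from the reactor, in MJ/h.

Extent of reaction ξ = 0.551 × 4.76 = 2.6228 mol/s
Reaction term: ξ·ΔH°_rxn = 2.6228 × -184 = -482.59 kJ/s
Sensible, feed 214→25 °C: -146.64 kJ/s
Outlet flows (mol/s): A 2.1372, O₂ 1.0686, B 2.6228
Sensible, products 25→230 °C: 155.29 kJ/s
Q = ΔH = -473.94 kJ/s = -473.94 kW
Heat removed = 1706.2 MJ/h

Q_out = 1710 MJ/h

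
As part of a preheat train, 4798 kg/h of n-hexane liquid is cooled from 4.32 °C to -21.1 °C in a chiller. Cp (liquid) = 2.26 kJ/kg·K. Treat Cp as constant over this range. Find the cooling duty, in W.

Q_c = 76600 W

Q = ṁ·Cp·ΔT = 4798 × 2.26 × (-21.1 − 4.32) = -275640 kJ/h
Converting: 275640 / 3600 s = 76.567 kW
Cooling duty = 76567 W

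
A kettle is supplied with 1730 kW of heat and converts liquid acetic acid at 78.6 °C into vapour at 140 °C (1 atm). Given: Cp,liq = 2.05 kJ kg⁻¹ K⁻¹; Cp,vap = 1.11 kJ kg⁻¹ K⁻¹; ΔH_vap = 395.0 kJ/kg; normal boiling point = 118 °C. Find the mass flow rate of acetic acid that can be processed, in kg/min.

Δh = 2.05×(118−78.6) + 395.0 + 1.11×(140−118) = 500.19 kJ/kg
Q = 1730 kW = 1730 kJ/s = 103800 kJ/min
ṁ = Q/Δh = 103800 / 500.19 = 207.52 kg/min

ṁ = 208 kg/min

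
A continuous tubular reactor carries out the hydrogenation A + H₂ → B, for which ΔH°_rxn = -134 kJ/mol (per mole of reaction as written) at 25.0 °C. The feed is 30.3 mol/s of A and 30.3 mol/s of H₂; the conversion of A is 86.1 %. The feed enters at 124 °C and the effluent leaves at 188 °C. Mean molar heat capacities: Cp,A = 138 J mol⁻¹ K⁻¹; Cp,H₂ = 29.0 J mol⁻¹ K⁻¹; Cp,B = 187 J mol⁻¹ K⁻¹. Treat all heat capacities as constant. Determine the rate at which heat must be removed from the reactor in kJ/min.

Q_out = 185000 kJ/min

Extent of reaction ξ = 0.861 × 30.3 = 26.088 mol/s
Reaction term: ξ·ΔH°_rxn = 26.088 × -134 = -3495.8 kJ/s
Sensible, feed 124→25 °C: -500.95 kJ/s
Outlet flows (mol/s): A 4.2117, H₂ 4.2117, B 26.088
Sensible, products 25→188 °C: 909.84 kJ/s
Q = ΔH = -3086.9 kJ/s = -3086.9 kW
Heat removed = 185220 kJ/min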